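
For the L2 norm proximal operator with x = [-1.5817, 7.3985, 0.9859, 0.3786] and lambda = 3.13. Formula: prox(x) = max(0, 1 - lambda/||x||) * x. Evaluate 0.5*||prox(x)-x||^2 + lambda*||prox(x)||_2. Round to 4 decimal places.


Step 1: Compute ||x||.
||x|| = 7.639
Step 2: Compute scaling factor.
scale = max(0, 1 - 3.13/7.639) = 0.5903
Step 3: prox(x) = [-0.9336, 4.3671, 0.5819, 0.2235]
||prox(x)|| = 4.509
Step 4: Proximal objective.
0.5*||prox-x||^2 = 4.8985
lambda*||prox|| = 14.1132
Total = 19.0117


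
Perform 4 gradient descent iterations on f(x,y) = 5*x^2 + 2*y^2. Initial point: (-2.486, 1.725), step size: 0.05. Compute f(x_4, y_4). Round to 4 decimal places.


Gradient descent on f(x,y) = 5*x^2 + 2*y^2.
Starting point: (-2.486, 1.725), alpha = 0.05
Step 1: grad_x = 2*5*-2.486 = -24.86, grad_y = 2*2*1.725 = 6.9
  x_1 = -2.486 - 0.05*-24.86 = -1.243
  y_1 = 1.725 - 0.05*6.9 = 1.38
Step 2: grad_x = 2*5*-1.243 = -12.43, grad_y = 2*2*1.38 = 5.52
  x_2 = -1.243 - 0.05*-12.43 = -0.6215
  y_2 = 1.38 - 0.05*5.52 = 1.104
Step 3: grad_x = 2*5*-0.6215 = -6.215, grad_y = 2*2*1.104 = 4.416
  x_3 = -0.6215 - 0.05*-6.215 = -0.3108
  y_3 = 1.104 - 0.05*4.416 = 0.8832
Step 4: grad_x = 2*5*-0.3108 = -3.1075, grad_y = 2*2*0.8832 = 3.5328
  x_4 = -0.3108 - 0.05*-3.1075 = -0.1554
  y_4 = 0.8832 - 0.05*3.5328 = 0.7066
f(-0.1554, 0.7066) = 5*(-0.1554)^2 + 2*0.7066^2 = 1.1192


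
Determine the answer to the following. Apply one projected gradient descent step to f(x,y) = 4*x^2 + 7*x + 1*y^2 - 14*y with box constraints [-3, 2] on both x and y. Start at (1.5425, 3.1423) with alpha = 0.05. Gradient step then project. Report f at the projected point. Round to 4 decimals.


Step 1: Compute gradient at (1.5425, 3.1423).
grad_x = 2*4*1.5425 + 7 = 19.34
grad_y = 2*1*3.1423 - 14 = -7.7154
Step 2: Gradient step.
x_raw = 1.5425 - 0.05*19.34 = 0.5755
y_raw = 3.1423 - 0.05*-7.7154 = 3.5281
Step 3: Project onto [-3, 2].
x_proj = clip(0.5755) = 0.5755
y_proj = clip(3.5281) = 2.0
Step 4: Evaluate f.
f(0.5755, 2.0) = -18.6467


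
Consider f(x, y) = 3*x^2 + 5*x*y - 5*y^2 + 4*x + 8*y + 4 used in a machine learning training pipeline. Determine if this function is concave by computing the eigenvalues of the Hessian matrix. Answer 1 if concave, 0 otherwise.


The Hessian of f(x,y) = 3*x^2 + 5*x*y - 5*y^2 + 4*x + 8*y + 4 is:
H = [[6, 5], [5, -10]]
Trace = 6 - 10 = -4
Determinant = 6*-10 - (5)^2 = -85
Discriminant = (-4)^2 - 4*-85 = 356.0
Eigenvalues: lambda_1 = -11.434, lambda_2 = 7.434
The function is not concave.

0


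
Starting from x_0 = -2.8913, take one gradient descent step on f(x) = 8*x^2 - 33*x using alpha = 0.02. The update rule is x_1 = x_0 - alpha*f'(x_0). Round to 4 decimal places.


We compute the gradient at x_0 and apply the update.
f'(x) = 16*x - 33
f'(-2.8913) = 16*-2.8913 - 33 = -79.2608
x_1 = -2.8913 - 0.02*-79.2608 = -1.3061


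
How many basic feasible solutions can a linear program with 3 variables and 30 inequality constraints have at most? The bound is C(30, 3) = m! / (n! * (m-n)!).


Each vertex corresponds to some choice of n active constraints out of m, so the number of vertices is at most C(m, n) = m! / (n!(m-n)!).
m = 30, n = 3
Numerator: 30 * 29 * 28
Denominator: 3! = 6
C(30, 3) = 4060


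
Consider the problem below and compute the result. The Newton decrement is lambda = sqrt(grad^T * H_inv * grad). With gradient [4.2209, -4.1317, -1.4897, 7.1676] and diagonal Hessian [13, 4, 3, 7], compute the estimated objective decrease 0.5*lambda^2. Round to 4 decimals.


Step 1: H is diagonal, so H^(-1) * g = [0.3247, -1.0329, -0.4966, 1.0239].
Step 2: g^T H^(-1) g = sum_i g_i^2 / H_ii
  = (4.2209)^2/13 + (-4.1317)^2/4 + (-1.4897)^2/3 + (7.1676)^2/7
  = 1.3705 + 4.2677 + 0.7397 + 7.3392 = 13.7171
Step 3: Objective decrease = 0.5 * g^T H^(-1) g = 6.8586


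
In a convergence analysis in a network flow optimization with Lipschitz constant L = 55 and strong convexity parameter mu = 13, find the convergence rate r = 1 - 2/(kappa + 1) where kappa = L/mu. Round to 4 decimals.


Step 1: Compute the condition number.
kappa = L/mu = 55/13 = 4.2308
Step 2: Compute the convergence rate.
r = 1 - 2/(kappa + 1) = 1 - 2*mu/(L + mu) = (L - mu)/(L + mu) = 42/68 = 0.6176


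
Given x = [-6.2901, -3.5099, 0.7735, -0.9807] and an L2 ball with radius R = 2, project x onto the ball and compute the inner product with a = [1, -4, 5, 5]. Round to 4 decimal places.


Step 1: Compute ||x|| (intermediates to 6 decimals).
||x|| = sqrt((-6.2901)^2 + (-3.5099)^2 + 0.7735^2 + (-0.9807)^2) = 7.310597
Step 2: Project.
Since ||x|| > R, scale = R/||x|| = 2/7.310597 = 0.273575, proj(x) = scale * x
proj(x) = [-1.720814, -0.960221, 0.21161, -0.268295]
Step 3: Dot product.
a^T * proj(x) = 1*(-1.720814) - 4*(-0.960221) + 5*0.21161 + 5*(-0.268295) = 1.8366


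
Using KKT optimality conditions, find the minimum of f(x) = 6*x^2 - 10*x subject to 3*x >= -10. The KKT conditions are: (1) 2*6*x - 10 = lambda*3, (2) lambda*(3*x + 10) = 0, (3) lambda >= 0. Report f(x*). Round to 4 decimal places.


Step 1: Try lambda = 0 (constraint inactive).
Stationarity: 2*6*x - 10 = 0
x* = 10/(2*6) = 5/6 = 0.8333 (rounded; the exact value 5/6 is used below)
Check constraint: 3*0.8333 = 2.4999 >= -10 -- satisfied.
Step 2: Compute optimal value.
f(x*) = 6*(5/6)^2 - 10*(5/6) = -4.1667


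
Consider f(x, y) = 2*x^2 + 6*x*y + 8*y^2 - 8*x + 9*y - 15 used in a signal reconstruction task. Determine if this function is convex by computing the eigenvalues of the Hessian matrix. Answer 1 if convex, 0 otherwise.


The Hessian of f(x,y) = 2*x^2 + 6*x*y + 8*y^2 - 8*x + 9*y - 15 is:
H = [[4, 6], [6, 16]]
Trace = 4 + 16 = 20
Determinant = 4*16 - (6)^2 = 28
Discriminant = (20)^2 - 4*28 = 288.0
Eigenvalues: lambda_1 = 1.5147, lambda_2 = 18.4853
The function is convex.

1


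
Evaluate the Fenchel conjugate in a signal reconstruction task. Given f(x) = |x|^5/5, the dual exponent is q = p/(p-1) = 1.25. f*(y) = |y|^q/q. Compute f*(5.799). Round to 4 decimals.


The conjugate exponent q satisfies 1/p + 1/q = 1.
p = 5, so q = 5/(5 - 1) = 1.25
|y|^q = 5.799^1.25 = 8.9989
f*(5.799) = 8.9989 / 1.25 = 7.1992


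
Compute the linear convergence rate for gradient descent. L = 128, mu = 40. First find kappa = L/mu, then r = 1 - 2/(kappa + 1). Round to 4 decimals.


Step 1: Compute the condition number.
kappa = L/mu = 128/40 = 3.2
Step 2: Compute the convergence rate.
r = 1 - 2/(kappa + 1) = 1 - 2*mu/(L + mu) = (L - mu)/(L + mu) = 88/168 = 0.5238


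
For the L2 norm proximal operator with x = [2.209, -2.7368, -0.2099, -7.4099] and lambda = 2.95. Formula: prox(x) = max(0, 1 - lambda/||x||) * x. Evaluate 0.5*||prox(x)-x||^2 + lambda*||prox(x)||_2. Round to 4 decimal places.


Step 1: Compute ||x||.
||x|| = 8.2049
Step 2: Compute scaling factor.
scale = max(0, 1 - 2.95/8.2049) = 0.6405
Step 3: prox(x) = [1.4148, -1.7528, -0.1344, -4.7457]
||prox(x)|| = 5.2549
Step 4: Proximal objective.
0.5*||prox-x||^2 = 4.3513
lambda*||prox|| = 15.502
Total = 19.8532


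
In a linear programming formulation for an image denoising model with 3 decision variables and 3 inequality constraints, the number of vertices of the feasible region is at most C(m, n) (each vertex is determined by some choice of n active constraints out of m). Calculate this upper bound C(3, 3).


Each vertex corresponds to some choice of n active constraints out of m, so the number of vertices is at most C(m, n) = m! / (n!(m-n)!).
m = 3, n = 3
Numerator: 3 * 2 * 1
Denominator: 3! = 6
C(3, 3) = 1


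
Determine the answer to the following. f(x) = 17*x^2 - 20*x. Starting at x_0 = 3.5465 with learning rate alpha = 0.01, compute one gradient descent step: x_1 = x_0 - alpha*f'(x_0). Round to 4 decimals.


We compute the gradient at x_0 and apply the update.
f'(x) = 34*x - 20
f'(3.5465) = 34*3.5465 - 20 = 100.581
x_1 = 3.5465 - 0.01*100.581 = 2.5407


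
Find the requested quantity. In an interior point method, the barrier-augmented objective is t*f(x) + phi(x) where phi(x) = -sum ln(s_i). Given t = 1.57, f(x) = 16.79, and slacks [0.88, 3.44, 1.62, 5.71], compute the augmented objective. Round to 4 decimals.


Step 1: Compute log-barrier.
ln values: [-0.1278, 1.2355, 0.4824, 1.7422]
phi = -(-0.1278 + 1.2355 + 0.4824 + 1.7422) = -3.3323
Step 2: Compute augmented objective.
t*f(x) = 1.57*16.79 = 26.3603
Total = 26.3603 - 3.3323 = 23.028


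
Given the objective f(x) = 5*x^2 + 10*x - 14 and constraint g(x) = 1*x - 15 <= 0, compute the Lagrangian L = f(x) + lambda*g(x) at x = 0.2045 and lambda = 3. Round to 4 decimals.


Step 1: Evaluate f(x).
f(0.2045) = 5*0.2045^2 + 10*0.2045 - 14 = -11.7459
Step 2: Evaluate g(x).
g(0.2045) = 1*0.2045 - 15 = -14.7955
Step 3: Compute Lagrangian.
L = -11.7459 + 3*-14.7955 = -56.1324


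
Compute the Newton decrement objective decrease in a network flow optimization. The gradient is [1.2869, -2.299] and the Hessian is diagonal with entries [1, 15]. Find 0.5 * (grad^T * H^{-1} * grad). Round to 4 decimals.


Step 1: H is diagonal, so H^(-1) * g = [1.2869, -0.1533].
Step 2: g^T H^(-1) g = sum_i g_i^2 / H_ii
  = (1.2869)^2/1 + (-2.299)^2/15
  = 1.6561 + 0.3524 = 2.0085
Step 3: Objective decrease = 0.5 * g^T H^(-1) g = 1.0042


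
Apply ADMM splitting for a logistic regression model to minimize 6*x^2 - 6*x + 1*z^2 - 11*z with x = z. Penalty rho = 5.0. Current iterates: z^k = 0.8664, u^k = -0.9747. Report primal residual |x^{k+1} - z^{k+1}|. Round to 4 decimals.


ADMM iteration with rho = 5.0, z^k = 0.8664, u^k = -0.9747
Step 1: x-update.
Minimize 6*x^2 - 6*x + (5.0/2)*(x - 0.8664 - 0.9747)^2
FOC: (2*6 + 5.0)*x = 6 + 5.0*(0.8664 + 0.9747)
x^{k+1} = 0.8944
Step 2: z-update.
Minimize 1*z^2 - 11*z + (5.0/2)*(0.8944 - z - 0.9747)^2
FOC: (2*1 + 5.0)*z = 11 + 5.0*(0.8944 - 0.9747)
z^{k+1} = 1.5141
Step 3: u-update.
u^{k+1} = -0.9747 + 0.8944 - 1.5141 = -1.5944
Step 4: Primal residual = |0.8944 - 1.5141| = 0.6197


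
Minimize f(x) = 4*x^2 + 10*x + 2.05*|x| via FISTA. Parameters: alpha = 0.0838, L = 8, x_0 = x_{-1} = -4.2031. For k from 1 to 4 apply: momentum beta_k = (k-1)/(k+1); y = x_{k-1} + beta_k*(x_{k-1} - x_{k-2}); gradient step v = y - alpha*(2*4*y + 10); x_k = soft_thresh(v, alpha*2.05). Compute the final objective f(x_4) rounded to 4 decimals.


FISTA on f(x) = 4*x^2 + 10*x + 2.05*|x|
L = 8, alpha = 0.0838
Iteration 1: beta = 0.0, y = -4.2031 + 0.0*(-4.2031 + 4.2031) = -4.2031
  grad(y) = -23.6248, v = y - alpha*grad = -2.2233
  prox(v) = soft_thresh(-2.2233, 0.1718) = -2.0516
Iteration 2: beta = 0.3333, y = -2.0516 + 0.3333*(-2.0516 + 4.2031) = -1.3344
  grad(y) = -0.675, v = y - alpha*grad = -1.2778
  prox(v) = soft_thresh(-1.2778, 0.1718) = -1.106
Iteration 3: beta = 0.5, y = -1.106 + 0.5*(-1.106 + 2.0516) = -0.6333
  grad(y) = 4.934, v = y - alpha*grad = -1.0467
  prox(v) = soft_thresh(-1.0467, 0.1718) = -0.8749
Iteration 4: beta = 0.6, y = -0.8749 + 0.6*(-0.8749 + 1.106) = -0.7363
  grad(y) = 4.1098, v = y - alpha*grad = -1.0807
  prox(v) = soft_thresh(-1.0807, 0.1718) = -0.9089
f(x_4) = 4*(-0.9089)^2 + 10*(-0.9089) + 2.05*|-0.9089| = -3.9213


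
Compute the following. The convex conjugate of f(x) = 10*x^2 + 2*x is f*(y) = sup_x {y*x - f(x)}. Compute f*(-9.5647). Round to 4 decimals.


f*(y) = sup_x {y*x - a*x^2 - b*x} = sup_x {(y-b)*x - a*x^2}
FOC: (y - b) - 2a*x = 0 => x* = (y - b)/(2a)
x* = (-9.5647 - 2)/(2*10) = -0.5782
f*(-9.5647) = (y-b)^2/(4a) = (-9.5647 - 2)^2/(4*10)
= 133.7423/40 = 3.3436


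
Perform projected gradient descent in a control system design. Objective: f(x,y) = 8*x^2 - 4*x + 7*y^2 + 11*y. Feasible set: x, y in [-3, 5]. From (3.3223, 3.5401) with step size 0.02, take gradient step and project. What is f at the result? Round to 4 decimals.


Step 1: Compute gradient at (3.3223, 3.5401).
grad_x = 2*8*3.3223 - 4 = 49.1568
grad_y = 2*7*3.5401 + 11 = 60.5614
Step 2: Gradient step.
x_raw = 3.3223 - 0.02*49.1568 = 2.3392
y_raw = 3.5401 - 0.02*60.5614 = 2.3289
Step 3: Project onto [-3, 5].
x_proj = clip(2.3392) = 2.3392
y_proj = clip(2.3289) = 2.3289
Step 4: Evaluate f.
f(2.3392, 2.3289) = 98.0


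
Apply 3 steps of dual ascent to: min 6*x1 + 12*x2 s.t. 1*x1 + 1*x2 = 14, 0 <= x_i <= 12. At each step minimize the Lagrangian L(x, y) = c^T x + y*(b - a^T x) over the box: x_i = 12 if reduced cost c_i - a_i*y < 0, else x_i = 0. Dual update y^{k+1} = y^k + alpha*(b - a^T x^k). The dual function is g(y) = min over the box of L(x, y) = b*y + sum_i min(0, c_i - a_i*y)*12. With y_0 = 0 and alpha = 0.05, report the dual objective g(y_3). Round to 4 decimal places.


Dual ascent for LP: min 6*x1 + 12*x2, 1*x1 + 1*x2 = 14, 0 <= x_i <= 12
Step 1: y^k = 0.0, reduced costs: (6.0, 12.0)
  x^k = (0.0, 0.0), subgradient = b - a^T x = 14.0
  y^{k+1} = 0.0 + 0.05*14.0 = 0.7
Step 2: y^k = 0.7, reduced costs: (5.3, 11.3)
  x^k = (0.0, 0.0), subgradient = b - a^T x = 14.0
  y^{k+1} = 0.7 + 0.05*14.0 = 1.4
Step 3: y^k = 1.4, reduced costs: (4.6, 10.6)
  x^k = (0.0, 0.0), subgradient = b - a^T x = 14.0
  y^{k+1} = 1.4 + 0.05*14.0 = 2.1
Dual objective at y_3 = 2.1: reduced costs (3.9, 9.9), box minimizer x = (0.0, 0.0)
g(y_3) = b*y + (c1 - a1*y)*x1 + (c2 - a2*y)*x2 = 14*2.1 + 3.9*0.0 + 9.9*0.0 = 29.4 + 0.0 + 0.0 = 29.4


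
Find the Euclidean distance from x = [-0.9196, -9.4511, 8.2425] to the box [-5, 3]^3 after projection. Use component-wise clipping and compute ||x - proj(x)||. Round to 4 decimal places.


Project each component onto [-5, 3].
clip(-0.9196) = -0.9196, clip(-9.4511) = -5.0, clip(8.2425) = 3.0
Projection = [-0.9196, -5.0, 3.0]
Squared diffs: [0.0, 19.8123, 27.4838]
Distance = sqrt(47.2961) = 6.8772


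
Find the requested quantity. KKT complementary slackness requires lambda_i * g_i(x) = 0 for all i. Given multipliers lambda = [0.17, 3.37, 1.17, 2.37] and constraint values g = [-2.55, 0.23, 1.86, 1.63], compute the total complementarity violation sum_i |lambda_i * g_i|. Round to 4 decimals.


KKT complementary slackness check:
lambda_1 * g_1 = 0.17 * -2.55 = -0.4335
lambda_2 * g_2 = 3.37 * 0.23 = 0.7751
lambda_3 * g_3 = 1.17 * 1.86 = 2.1762
lambda_4 * g_4 = 2.37 * 1.63 = 3.8631
Total violation = 0.4335 + 0.7751 + 2.1762 + 3.8631 = 7.2479


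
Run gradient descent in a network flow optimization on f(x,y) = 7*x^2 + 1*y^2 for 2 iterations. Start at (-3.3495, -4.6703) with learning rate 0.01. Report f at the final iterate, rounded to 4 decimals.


Gradient descent on f(x,y) = 7*x^2 + 1*y^2.
Starting point: (-3.3495, -4.6703), alpha = 0.01
Step 1: grad_x = 2*7*-3.3495 = -46.893, grad_y = 2*1*-4.6703 = -9.3406
  x_1 = -3.3495 - 0.01*-46.893 = -2.8806
  y_1 = -4.6703 - 0.01*-9.3406 = -4.5769
Step 2: grad_x = 2*7*-2.8806 = -40.328, grad_y = 2*1*-4.5769 = -9.1538
  x_2 = -2.8806 - 0.01*-40.328 = -2.4773
  y_2 = -4.5769 - 0.01*-9.1538 = -4.4854
f(-2.4773, -4.4854) = 7*(-2.4773)^2 + 1*(-4.4854)^2 = 63.0772


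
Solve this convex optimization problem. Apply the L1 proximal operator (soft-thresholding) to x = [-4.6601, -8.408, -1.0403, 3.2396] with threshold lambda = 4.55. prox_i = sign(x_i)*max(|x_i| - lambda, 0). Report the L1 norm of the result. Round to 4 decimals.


Soft-thresholding with lambda = 4.55:
prox(-4.6601) = sign(-4.6601)*max(|-4.6601| - 4.55, 0) = -0.1101
prox(-8.408) = sign(-8.408)*max(|-8.408| - 4.55, 0) = -3.858
prox(-1.0403) = sign(-1.0403)*max(|-1.0403| - 4.55, 0) = 0.0
prox(3.2396) = sign(3.2396)*max(|3.2396| - 4.55, 0) = 0.0
prox(x) = [-0.1101, -3.858, 0.0, 0.0]
||prox(x)||_1 = 0.1101 + 3.858 + 0.0 + 0.0 = 3.9681


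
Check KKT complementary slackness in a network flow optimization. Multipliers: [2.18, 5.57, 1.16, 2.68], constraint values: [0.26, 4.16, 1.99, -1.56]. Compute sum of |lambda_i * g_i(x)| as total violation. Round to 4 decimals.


KKT complementary slackness check:
lambda_1 * g_1 = 2.18 * 0.26 = 0.5668
lambda_2 * g_2 = 5.57 * 4.16 = 23.1712
lambda_3 * g_3 = 1.16 * 1.99 = 2.3084
lambda_4 * g_4 = 2.68 * -1.56 = -4.1808
Total violation = 0.5668 + 23.1712 + 2.3084 + 4.1808 = 30.2272


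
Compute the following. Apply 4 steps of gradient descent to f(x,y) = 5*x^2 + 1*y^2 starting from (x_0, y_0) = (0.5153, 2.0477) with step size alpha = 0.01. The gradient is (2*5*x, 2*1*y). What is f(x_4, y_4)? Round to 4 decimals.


Gradient descent on f(x,y) = 5*x^2 + 1*y^2.
Starting point: (0.5153, 2.0477), alpha = 0.01
Step 1: grad_x = 2*5*0.5153 = 5.153, grad_y = 2*1*2.0477 = 4.0954
  x_1 = 0.5153 - 0.01*5.153 = 0.4638
  y_1 = 2.0477 - 0.01*4.0954 = 2.0067
Step 2: grad_x = 2*5*0.4638 = 4.6377, grad_y = 2*1*2.0067 = 4.0135
  x_2 = 0.4638 - 0.01*4.6377 = 0.4174
  y_2 = 2.0067 - 0.01*4.0135 = 1.9666
Step 3: grad_x = 2*5*0.4174 = 4.1739, grad_y = 2*1*1.9666 = 3.9332
  x_3 = 0.4174 - 0.01*4.1739 = 0.3757
  y_3 = 1.9666 - 0.01*3.9332 = 1.9273
Step 4: grad_x = 2*5*0.3757 = 3.7565, grad_y = 2*1*1.9273 = 3.8546
  x_4 = 0.3757 - 0.01*3.7565 = 0.3381
  y_4 = 1.9273 - 0.01*3.8546 = 1.8887
f(0.3381, 1.8887) = 5*0.3381^2 + 1*1.8887^2 = 4.1388


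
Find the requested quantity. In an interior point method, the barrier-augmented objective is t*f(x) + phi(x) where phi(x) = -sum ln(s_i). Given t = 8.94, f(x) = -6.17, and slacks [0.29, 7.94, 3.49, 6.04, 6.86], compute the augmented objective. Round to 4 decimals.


Step 1: Compute log-barrier.
ln values: [-1.2379, 2.0719, 1.2499, 1.7984, 1.9257]
phi = -(-1.2379 + 2.0719 + 1.2499 + 1.7984 + 1.9257) = -5.8081
Step 2: Compute augmented objective.
t*f(x) = 8.94*-6.17 = -55.1598
Total = -55.1598 - 5.8081 = -60.9679


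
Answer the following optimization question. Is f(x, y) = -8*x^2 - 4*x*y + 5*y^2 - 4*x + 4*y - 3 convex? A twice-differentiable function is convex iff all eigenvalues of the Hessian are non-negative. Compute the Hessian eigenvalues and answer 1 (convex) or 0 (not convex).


The Hessian of f(x,y) = -8*x^2 - 4*x*y + 5*y^2 - 4*x + 4*y - 3 is:
H = [[-16, -4], [-4, 10]]
Trace = -16 + 10 = -6
Determinant = -16*10 - (-4)^2 = -176
Discriminant = (-6)^2 - 4*-176 = 740.0
Eigenvalues: lambda_1 = -16.6015, lambda_2 = 10.6015
The function is not convex.

0


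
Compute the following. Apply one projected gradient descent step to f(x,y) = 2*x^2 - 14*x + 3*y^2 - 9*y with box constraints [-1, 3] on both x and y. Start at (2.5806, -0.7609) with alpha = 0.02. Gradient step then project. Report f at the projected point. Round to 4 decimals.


Step 1: Compute gradient at (2.5806, -0.7609).
grad_x = 2*2*2.5806 - 14 = -3.6776
grad_y = 2*3*-0.7609 - 9 = -13.5654
Step 2: Gradient step.
x_raw = 2.5806 - 0.02*-3.6776 = 2.6542
y_raw = -0.7609 - 0.02*-13.5654 = -0.4896
Step 3: Project onto [-1, 3].
x_proj = clip(2.6542) = 2.6542
y_proj = clip(-0.4896) = -0.4896
Step 4: Evaluate f.
f(2.6542, -0.4896) = -17.9437


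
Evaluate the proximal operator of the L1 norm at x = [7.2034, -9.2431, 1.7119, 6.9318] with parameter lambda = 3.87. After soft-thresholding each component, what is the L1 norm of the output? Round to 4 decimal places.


Soft-thresholding with lambda = 3.87:
prox(7.2034) = sign(7.2034)*max(|7.2034| - 3.87, 0) = 3.3334
prox(-9.2431) = sign(-9.2431)*max(|-9.2431| - 3.87, 0) = -5.3731
prox(1.7119) = sign(1.7119)*max(|1.7119| - 3.87, 0) = 0.0
prox(6.9318) = sign(6.9318)*max(|6.9318| - 3.87, 0) = 3.0618
prox(x) = [3.3334, -5.3731, 0.0, 3.0618]
||prox(x)||_1 = 3.3334 + 5.3731 + 0.0 + 3.0618 = 11.7683


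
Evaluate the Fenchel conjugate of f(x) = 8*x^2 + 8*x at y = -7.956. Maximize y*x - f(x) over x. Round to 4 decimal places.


f*(y) = sup_x {y*x - a*x^2 - b*x} = sup_x {(y-b)*x - a*x^2}
FOC: (y - b) - 2a*x = 0 => x* = (y - b)/(2a)
x* = (-7.956 - 8)/(2*8) = -0.9973
f*(-7.956) = (y-b)^2/(4a) = (-7.956 - 8)^2/(4*8)
= 254.5939/32 = 7.9561


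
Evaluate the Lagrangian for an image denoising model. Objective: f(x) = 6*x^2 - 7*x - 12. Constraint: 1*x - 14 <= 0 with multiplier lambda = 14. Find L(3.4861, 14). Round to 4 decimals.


Step 1: Evaluate f(x).
f(3.4861) = 6*3.4861^2 - 7*3.4861 - 12 = 36.5147
Step 2: Evaluate g(x).
g(3.4861) = 1*3.4861 - 14 = -10.5139
Step 3: Compute Lagrangian.
L = 36.5147 + 14*-10.5139 = -110.6799


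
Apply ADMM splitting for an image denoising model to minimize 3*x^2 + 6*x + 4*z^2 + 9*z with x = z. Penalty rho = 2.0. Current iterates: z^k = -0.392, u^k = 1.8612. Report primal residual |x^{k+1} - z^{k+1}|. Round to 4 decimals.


ADMM iteration with rho = 2.0, z^k = -0.392, u^k = 1.8612
Step 1: x-update.
Minimize 3*x^2 + 6*x + (2.0/2)*(x + 0.392 + 1.8612)^2
FOC: (2*3 + 2.0)*x = -6 + 2.0*(-0.392 - 1.8612)
x^{k+1} = -1.3133
Step 2: z-update.
Minimize 4*z^2 + 9*z + (2.0/2)*(-1.3133 - z + 1.8612)^2
FOC: (2*4 + 2.0)*z = -9 + 2.0*(-1.3133 + 1.8612)
z^{k+1} = -0.7904
Step 3: u-update.
u^{k+1} = 1.8612 - 1.3133 + 0.7904 = 1.3383
Step 4: Primal residual = |-1.3133 + 0.7904| = 0.5229


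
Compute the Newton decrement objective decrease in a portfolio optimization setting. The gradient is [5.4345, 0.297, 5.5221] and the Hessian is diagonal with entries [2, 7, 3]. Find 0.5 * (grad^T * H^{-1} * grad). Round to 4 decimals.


Step 1: H is diagonal, so H^(-1) * g = [2.7173, 0.0424, 1.8407].
Step 2: g^T H^(-1) g = sum_i g_i^2 / H_ii
  = (5.4345)^2/2 + (0.297)^2/7 + (5.5221)^2/3
  = 14.7669 + 0.0126 + 10.1645 = 24.944
Step 3: Objective decrease = 0.5 * g^T H^(-1) g = 12.472


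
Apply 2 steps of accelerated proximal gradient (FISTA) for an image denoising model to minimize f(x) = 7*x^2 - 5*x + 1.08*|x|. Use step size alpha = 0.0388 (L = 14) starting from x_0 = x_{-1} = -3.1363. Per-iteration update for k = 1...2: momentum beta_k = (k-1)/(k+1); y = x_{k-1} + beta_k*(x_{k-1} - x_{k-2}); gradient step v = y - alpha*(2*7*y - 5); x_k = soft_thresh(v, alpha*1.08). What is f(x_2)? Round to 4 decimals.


FISTA on f(x) = 7*x^2 - 5*x + 1.08*|x|
L = 14, alpha = 0.0388
Iteration 1: beta = 0.0, y = -3.1363 + 0.0*(-3.1363 + 3.1363) = -3.1363
  grad(y) = -48.9082, v = y - alpha*grad = -1.2387
  prox(v) = soft_thresh(-1.2387, 0.0419) = -1.1968
Iteration 2: beta = 0.3333, y = -1.1968 + 0.3333*(-1.1968 + 3.1363) = -0.5502
  grad(y) = -12.7034, v = y - alpha*grad = -0.0574
  prox(v) = soft_thresh(-0.0574, 0.0419) = -0.0154
f(x_2) = 7*(-0.0154)^2 - 5*(-0.0154) + 1.08*|-0.0154| = 0.0956


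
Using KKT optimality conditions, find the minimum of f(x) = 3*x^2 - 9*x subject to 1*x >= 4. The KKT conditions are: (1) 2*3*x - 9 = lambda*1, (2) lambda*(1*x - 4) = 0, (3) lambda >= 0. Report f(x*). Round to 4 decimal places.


Step 1: Try lambda = 0 (constraint inactive).
x_unc = 9/(2*3) = 1.5
Check: 1*1.5 = 1.5 < 4 -- violated!
Step 2: Constraint must be active: 1*x = 4
x* = 4/1 = 4.0
lambda = (2*3*4.0 - 9)/1 = 15.0
Step 3: Compute optimal value.
f(x*) = 3*4.0^2 - 9*4.0 = 12.0


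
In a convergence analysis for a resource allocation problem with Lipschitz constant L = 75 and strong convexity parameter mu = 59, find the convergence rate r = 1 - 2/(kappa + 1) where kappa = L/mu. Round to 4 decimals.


Step 1: Compute the condition number.
kappa = L/mu = 75/59 = 1.2712
Step 2: Compute the convergence rate.
r = 1 - 2/(kappa + 1) = 1 - 2*mu/(L + mu) = (L - mu)/(L + mu) = 16/134 = 0.1194


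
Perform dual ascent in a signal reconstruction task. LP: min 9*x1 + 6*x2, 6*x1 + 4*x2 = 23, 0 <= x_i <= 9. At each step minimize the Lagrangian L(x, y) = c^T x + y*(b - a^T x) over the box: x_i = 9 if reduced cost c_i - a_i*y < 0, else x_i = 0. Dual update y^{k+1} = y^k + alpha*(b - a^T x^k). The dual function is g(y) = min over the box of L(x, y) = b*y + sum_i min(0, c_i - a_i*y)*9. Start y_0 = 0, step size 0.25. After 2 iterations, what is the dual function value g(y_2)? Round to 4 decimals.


Dual ascent for LP: min 9*x1 + 6*x2, 6*x1 + 4*x2 = 23, 0 <= x_i <= 9
Step 1: y^k = 0.0, reduced costs: (9.0, 6.0)
  x^k = (0.0, 0.0), subgradient = b - a^T x = 23.0
  y^{k+1} = 0.0 + 0.25*23.0 = 5.75
Step 2: y^k = 5.75, reduced costs: (-25.5, -17.0)
  x^k = (9.0, 9.0), subgradient = b - a^T x = -67.0
  y^{k+1} = 5.75 + 0.25*-67.0 = -11.0
Dual objective at y_2 = -11.0: reduced costs (75.0, 50.0), box minimizer x = (0.0, 0.0)
g(y_2) = b*y + (c1 - a1*y)*x1 + (c2 - a2*y)*x2 = 23*(-11.0) + 75.0*0.0 + 50.0*0.0 = -253.0 + 0.0 + 0.0 = -253.0


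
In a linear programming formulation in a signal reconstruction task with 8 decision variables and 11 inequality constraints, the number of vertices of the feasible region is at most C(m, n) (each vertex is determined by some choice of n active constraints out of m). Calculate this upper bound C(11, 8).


Each vertex corresponds to some choice of n active constraints out of m, so the number of vertices is at most C(m, n) = m! / (n!(m-n)!).
m = 11, n = 8
Numerator: 11 * 10 * 9 * 8 * 7 * 6 * 5 * 4
Denominator: 8! = 40320
C(11, 8) = 165


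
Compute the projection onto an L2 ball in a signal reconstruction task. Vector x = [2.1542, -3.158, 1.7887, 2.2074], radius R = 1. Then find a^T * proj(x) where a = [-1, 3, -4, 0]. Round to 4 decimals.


Step 1: Compute ||x|| (intermediates to 6 decimals).
||x|| = sqrt(2.1542^2 + (-3.158)^2 + 1.7887^2 + 2.2074^2) = 4.762941
Step 2: Project.
Since ||x|| > R, scale = R/||x|| = 1/4.762941 = 0.209954, proj(x) = scale * x
proj(x) = [0.452283, -0.663035, 0.375545, 0.463452]
Step 3: Dot product.
a^T * proj(x) = -1*0.452283 + 3*(-0.663035) - 4*0.375545 + 0*0.463452 = -3.9436


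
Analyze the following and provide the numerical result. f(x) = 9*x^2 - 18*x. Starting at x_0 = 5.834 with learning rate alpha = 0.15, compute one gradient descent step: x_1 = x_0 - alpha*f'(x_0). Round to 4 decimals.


We compute the gradient at x_0 and apply the update.
f'(x) = 18*x - 18
f'(5.834) = 18*5.834 - 18 = 87.012
x_1 = 5.834 - 0.15*87.012 = -7.2178


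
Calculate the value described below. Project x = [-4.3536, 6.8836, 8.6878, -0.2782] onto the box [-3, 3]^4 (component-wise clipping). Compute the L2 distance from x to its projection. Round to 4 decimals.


Project each component onto [-3, 3].
clip(-4.3536) = -3.0, clip(6.8836) = 3.0, clip(8.6878) = 3.0, clip(-0.2782) = -0.2782
Projection = [-3.0, 3.0, 3.0, -0.2782]
Squared diffs: [1.8322, 15.0823, 32.3511, 0.0]
Distance = sqrt(49.2656) = 7.0189


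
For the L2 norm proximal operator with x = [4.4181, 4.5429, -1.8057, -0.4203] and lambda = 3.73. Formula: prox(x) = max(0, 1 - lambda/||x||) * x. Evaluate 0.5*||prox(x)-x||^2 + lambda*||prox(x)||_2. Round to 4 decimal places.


Step 1: Compute ||x||.
||x|| = 6.6026
Step 2: Compute scaling factor.
scale = max(0, 1 - 3.73/6.6026) = 0.4351
Step 3: prox(x) = [1.9222, 1.9765, -0.7856, -0.1829]
||prox(x)|| = 2.8726
Step 4: Proximal objective.
0.5*||prox-x||^2 = 6.9565
lambda*||prox|| = 10.7148
Total = 17.6714


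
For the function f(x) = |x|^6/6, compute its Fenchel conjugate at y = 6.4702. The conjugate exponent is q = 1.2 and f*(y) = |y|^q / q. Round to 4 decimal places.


The conjugate exponent q satisfies 1/p + 1/q = 1.
p = 6, so q = 6/(6 - 1) = 1.2
|y|^q = 6.4702^1.2 = 9.3994
f*(6.4702) = 9.3994 / 1.2 = 7.8329


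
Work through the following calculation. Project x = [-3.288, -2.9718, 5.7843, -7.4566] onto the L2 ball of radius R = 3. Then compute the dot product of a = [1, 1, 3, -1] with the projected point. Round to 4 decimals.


Step 1: Compute ||x|| (intermediates to 6 decimals).
||x|| = sqrt((-3.288)^2 + (-2.9718)^2 + 5.7843^2 + (-7.4566)^2) = 10.426004
Step 2: Project.
Since ||x|| > R, scale = R/||x|| = 3/10.426004 = 0.287742, proj(x) = scale * x
proj(x) = [-0.946096, -0.855112, 1.664386, -2.145577]
Step 3: Dot product.
a^T * proj(x) = 1*(-0.946096) + 1*(-0.855112) + 3*1.664386 - 1*(-2.145577) = 5.3375


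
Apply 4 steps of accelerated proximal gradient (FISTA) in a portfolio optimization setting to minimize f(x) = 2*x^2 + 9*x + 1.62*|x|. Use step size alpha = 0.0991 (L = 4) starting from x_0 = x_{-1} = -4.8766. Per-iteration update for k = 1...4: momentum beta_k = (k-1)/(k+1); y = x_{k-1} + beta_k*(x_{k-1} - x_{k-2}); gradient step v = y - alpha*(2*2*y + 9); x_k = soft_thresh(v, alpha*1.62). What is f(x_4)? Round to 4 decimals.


FISTA on f(x) = 2*x^2 + 9*x + 1.62*|x|
L = 4, alpha = 0.0991
Iteration 1: beta = 0.0, y = -4.8766 + 0.0*(-4.8766 + 4.8766) = -4.8766
  grad(y) = -10.5064, v = y - alpha*grad = -3.8354
  prox(v) = soft_thresh(-3.8354, 0.1605) = -3.6749
Iteration 2: beta = 0.3333, y = -3.6749 + 0.3333*(-3.6749 + 4.8766) = -3.2743
  grad(y) = -4.0972, v = y - alpha*grad = -2.8683
  prox(v) = soft_thresh(-2.8683, 0.1605) = -2.7077
Iteration 3: beta = 0.5, y = -2.7077 + 0.5*(-2.7077 + 3.6749) = -2.2241
  grad(y) = 0.1034, v = y - alpha*grad = -2.2344
  prox(v) = soft_thresh(-2.2344, 0.1605) = -2.0739
Iteration 4: beta = 0.6, y = -2.0739 + 0.6*(-2.0739 + 2.7077) = -1.6935
  grad(y) = 2.2259, v = y - alpha*grad = -1.9141
  prox(v) = soft_thresh(-1.9141, 0.1605) = -1.7536
f(x_4) = 2*(-1.7536)^2 + 9*(-1.7536) + 1.62*|-1.7536| = -6.7913


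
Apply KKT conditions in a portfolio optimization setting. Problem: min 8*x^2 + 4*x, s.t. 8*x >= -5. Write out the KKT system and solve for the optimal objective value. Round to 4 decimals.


Step 1: Try lambda = 0 (constraint inactive).
Stationarity: 2*8*x + 4 = 0
x* = -4/(2*8) = -0.25
Check constraint: 8*-0.25 = -2.0 >= -5 -- satisfied.
Step 2: Compute optimal value.
f(x*) = 8*(-0.25)^2 + 4*(-0.25) = -0.5


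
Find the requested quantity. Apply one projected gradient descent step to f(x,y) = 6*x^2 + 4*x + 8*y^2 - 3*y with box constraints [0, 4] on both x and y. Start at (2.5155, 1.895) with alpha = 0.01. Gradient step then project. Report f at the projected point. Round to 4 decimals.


Step 1: Compute gradient at (2.5155, 1.895).
grad_x = 2*6*2.5155 + 4 = 34.186
grad_y = 2*8*1.895 - 3 = 27.32
Step 2: Gradient step.
x_raw = 2.5155 - 0.01*34.186 = 2.1736
y_raw = 1.895 - 0.01*27.32 = 1.6218
Step 3: Project onto [0, 4].
x_proj = clip(2.1736) = 2.1736
y_proj = clip(1.6218) = 1.6218
Step 4: Evaluate f.
f(2.1736, 1.6218) = 53.2193


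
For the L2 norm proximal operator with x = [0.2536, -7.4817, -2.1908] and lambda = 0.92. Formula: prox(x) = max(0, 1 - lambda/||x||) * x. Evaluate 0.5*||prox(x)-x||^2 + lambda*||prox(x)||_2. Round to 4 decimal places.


Step 1: Compute ||x||.
||x|| = 7.8
Step 2: Compute scaling factor.
scale = max(0, 1 - 0.92/7.8) = 0.8821
Step 3: prox(x) = [0.2237, -6.5992, -1.9324]
||prox(x)|| = 6.88
Step 4: Proximal objective.
0.5*||prox-x||^2 = 0.4232
lambda*||prox|| = 6.3296
Total = 6.7528


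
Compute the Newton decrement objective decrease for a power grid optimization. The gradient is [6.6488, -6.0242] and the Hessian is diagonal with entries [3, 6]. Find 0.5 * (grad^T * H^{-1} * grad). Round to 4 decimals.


Step 1: H is diagonal, so H^(-1) * g = [2.2163, -1.004].
Step 2: g^T H^(-1) g = sum_i g_i^2 / H_ii
  = (6.6488)^2/3 + (-6.0242)^2/6
  = 14.7355 + 6.0485 = 20.784
Step 3: Objective decrease = 0.5 * g^T H^(-1) g = 10.392


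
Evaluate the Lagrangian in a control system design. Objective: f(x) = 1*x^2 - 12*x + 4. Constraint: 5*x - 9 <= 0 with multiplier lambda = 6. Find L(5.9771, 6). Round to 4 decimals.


Step 1: Evaluate f(x).
f(5.9771) = 1*5.9771^2 - 12*5.9771 + 4 = -31.9995
Step 2: Evaluate g(x).
g(5.9771) = 5*5.9771 - 9 = 20.8855
Step 3: Compute Lagrangian.
L = -31.9995 + 6*20.8855 = 93.3135


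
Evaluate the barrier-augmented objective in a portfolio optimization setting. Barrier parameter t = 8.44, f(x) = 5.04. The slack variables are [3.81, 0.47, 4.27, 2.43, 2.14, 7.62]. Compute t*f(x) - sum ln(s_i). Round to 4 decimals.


Step 1: Compute log-barrier.
ln values: [1.3376, -0.755, 1.4516, 0.8879, 0.7608, 2.0308]
phi = -(1.3376 - 0.755 + 1.4516 + 0.8879 + 0.7608 + 2.0308) = -5.7137
Step 2: Compute augmented objective.
t*f(x) = 8.44*5.04 = 42.5376
Total = 42.5376 - 5.7137 = 36.8239


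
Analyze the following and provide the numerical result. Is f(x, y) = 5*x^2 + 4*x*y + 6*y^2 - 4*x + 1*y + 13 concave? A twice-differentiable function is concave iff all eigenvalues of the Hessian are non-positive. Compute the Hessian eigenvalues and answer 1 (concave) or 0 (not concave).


The Hessian of f(x,y) = 5*x^2 + 4*x*y + 6*y^2 - 4*x + 1*y + 13 is:
H = [[10, 4], [4, 12]]
Trace = 10 + 12 = 22
Determinant = 10*12 - (4)^2 = 104
Discriminant = (22)^2 - 4*104 = 68.0
Eigenvalues: lambda_1 = 6.8769, lambda_2 = 15.1231
The function is not concave.

0


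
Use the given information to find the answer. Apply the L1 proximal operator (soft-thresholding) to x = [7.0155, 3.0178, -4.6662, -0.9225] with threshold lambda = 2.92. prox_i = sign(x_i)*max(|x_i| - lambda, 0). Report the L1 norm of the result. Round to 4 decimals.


Soft-thresholding with lambda = 2.92:
prox(7.0155) = sign(7.0155)*max(|7.0155| - 2.92, 0) = 4.0955
prox(3.0178) = sign(3.0178)*max(|3.0178| - 2.92, 0) = 0.0978
prox(-4.6662) = sign(-4.6662)*max(|-4.6662| - 2.92, 0) = -1.7462
prox(-0.9225) = sign(-0.9225)*max(|-0.9225| - 2.92, 0) = 0.0
prox(x) = [4.0955, 0.0978, -1.7462, 0.0]
||prox(x)||_1 = 4.0955 + 0.0978 + 1.7462 + 0.0 = 5.9395


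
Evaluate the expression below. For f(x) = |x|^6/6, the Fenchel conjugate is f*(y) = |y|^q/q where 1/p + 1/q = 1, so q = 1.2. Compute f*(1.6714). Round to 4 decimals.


The conjugate exponent q satisfies 1/p + 1/q = 1.
p = 6, so q = 6/(6 - 1) = 1.2
|y|^q = 1.6714^1.2 = 1.8522
f*(1.6714) = 1.8522 / 1.2 = 1.5435


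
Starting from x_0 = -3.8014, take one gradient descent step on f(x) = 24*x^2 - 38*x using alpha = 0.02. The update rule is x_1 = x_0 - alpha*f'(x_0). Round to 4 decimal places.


We compute the gradient at x_0 and apply the update.
f'(x) = 48*x - 38
f'(-3.8014) = 48*-3.8014 - 38 = -220.4672
x_1 = -3.8014 - 0.02*-220.4672 = 0.6079


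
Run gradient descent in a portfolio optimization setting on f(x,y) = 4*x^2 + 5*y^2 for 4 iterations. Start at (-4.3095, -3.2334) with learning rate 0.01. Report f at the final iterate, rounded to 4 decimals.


Gradient descent on f(x,y) = 4*x^2 + 5*y^2.
Starting point: (-4.3095, -3.2334), alpha = 0.01
Step 1: grad_x = 2*4*-4.3095 = -34.476, grad_y = 2*5*-3.2334 = -32.334
  x_1 = -4.3095 - 0.01*-34.476 = -3.9647
  y_1 = -3.2334 - 0.01*-32.334 = -2.9101
Step 2: grad_x = 2*4*-3.9647 = -31.7179, grad_y = 2*5*-2.9101 = -29.1006
  x_2 = -3.9647 - 0.01*-31.7179 = -3.6476
  y_2 = -2.9101 - 0.01*-29.1006 = -2.6191
Step 3: grad_x = 2*4*-3.6476 = -29.1805, grad_y = 2*5*-2.6191 = -26.1905
  x_3 = -3.6476 - 0.01*-29.1805 = -3.3558
  y_3 = -2.6191 - 0.01*-26.1905 = -2.3571
Step 4: grad_x = 2*4*-3.3558 = -26.846, grad_y = 2*5*-2.3571 = -23.5715
  x_4 = -3.3558 - 0.01*-26.846 = -3.0873
  y_4 = -2.3571 - 0.01*-23.5715 = -2.1214
f(-3.0873, -2.1214) = 4*(-3.0873)^2 + 5*(-2.1214)^2 = 60.628


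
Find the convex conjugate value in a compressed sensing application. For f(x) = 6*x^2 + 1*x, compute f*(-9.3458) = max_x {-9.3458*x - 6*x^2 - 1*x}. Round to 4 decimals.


f*(y) = sup_x {y*x - a*x^2 - b*x} = sup_x {(y-b)*x - a*x^2}
FOC: (y - b) - 2a*x = 0 => x* = (y - b)/(2a)
x* = (-9.3458 - 1)/(2*6) = -0.8622
f*(-9.3458) = (y-b)^2/(4a) = (-9.3458 - 1)^2/(4*6)
= 107.0356/24 = 4.4598


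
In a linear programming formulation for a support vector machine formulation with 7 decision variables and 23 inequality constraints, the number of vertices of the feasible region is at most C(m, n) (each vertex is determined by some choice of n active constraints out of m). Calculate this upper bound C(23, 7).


Each vertex corresponds to some choice of n active constraints out of m, so the number of vertices is at most C(m, n) = m! / (n!(m-n)!).
m = 23, n = 7
Numerator: 23 * 22 * 21 * 20 * 19 * 18 * 17
Denominator: 7! = 5040
C(23, 7) = 245157


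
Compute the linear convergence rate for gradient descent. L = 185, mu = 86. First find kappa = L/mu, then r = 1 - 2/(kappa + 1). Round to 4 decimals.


Step 1: Compute the condition number.
kappa = L/mu = 185/86 = 2.1512
Step 2: Compute the convergence rate.
r = 1 - 2/(kappa + 1) = 1 - 2*mu/(L + mu) = (L - mu)/(L + mu) = 99/271 = 0.3653


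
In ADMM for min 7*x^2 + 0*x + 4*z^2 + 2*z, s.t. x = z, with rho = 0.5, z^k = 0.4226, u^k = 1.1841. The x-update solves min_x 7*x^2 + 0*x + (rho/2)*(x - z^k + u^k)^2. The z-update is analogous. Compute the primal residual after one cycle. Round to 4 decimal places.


ADMM iteration with rho = 0.5, z^k = 0.4226, u^k = 1.1841
Step 1: x-update.
Minimize 7*x^2 + 0*x + (0.5/2)*(x - 0.4226 + 1.1841)^2
FOC: (2*7 + 0.5)*x = 0 + 0.5*(0.4226 - 1.1841)
x^{k+1} = -0.0263
Step 2: z-update.
Minimize 4*z^2 + 2*z + (0.5/2)*(-0.0263 - z + 1.1841)^2
FOC: (2*4 + 0.5)*z = -2 + 0.5*(-0.0263 + 1.1841)
z^{k+1} = -0.1672
Step 3: u-update.
u^{k+1} = 1.1841 - 0.0263 + 0.1672 = 1.325
Step 4: Primal residual = |-0.0263 + 0.1672| = 0.1409


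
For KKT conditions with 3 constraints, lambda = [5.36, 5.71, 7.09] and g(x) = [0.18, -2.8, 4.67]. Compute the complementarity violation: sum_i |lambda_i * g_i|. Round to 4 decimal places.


KKT complementary slackness check:
lambda_1 * g_1 = 5.36 * 0.18 = 0.9648
lambda_2 * g_2 = 5.71 * -2.8 = -15.988
lambda_3 * g_3 = 7.09 * 4.67 = 33.1103
Total violation = 0.9648 + 15.988 + 33.1103 = 50.0631


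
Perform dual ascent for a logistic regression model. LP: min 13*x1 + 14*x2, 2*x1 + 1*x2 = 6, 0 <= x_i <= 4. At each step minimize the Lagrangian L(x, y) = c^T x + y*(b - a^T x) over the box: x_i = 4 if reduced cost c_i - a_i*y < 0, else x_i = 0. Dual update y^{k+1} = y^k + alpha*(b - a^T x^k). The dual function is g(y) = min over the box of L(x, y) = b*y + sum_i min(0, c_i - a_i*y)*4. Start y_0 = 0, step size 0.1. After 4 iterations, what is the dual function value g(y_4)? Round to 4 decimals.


Dual ascent for LP: min 13*x1 + 14*x2, 2*x1 + 1*x2 = 6, 0 <= x_i <= 4
Step 1: y^k = 0.0, reduced costs: (13.0, 14.0)
  x^k = (0.0, 0.0), subgradient = b - a^T x = 6.0
  y^{k+1} = 0.0 + 0.1*6.0 = 0.6
Step 2: y^k = 0.6, reduced costs: (11.8, 13.4)
  x^k = (0.0, 0.0), subgradient = b - a^T x = 6.0
  y^{k+1} = 0.6 + 0.1*6.0 = 1.2
Step 3: y^k = 1.2, reduced costs: (10.6, 12.8)
  x^k = (0.0, 0.0), subgradient = b - a^T x = 6.0
  y^{k+1} = 1.2 + 0.1*6.0 = 1.8
Step 4: y^k = 1.8, reduced costs: (9.4, 12.2)
  x^k = (0.0, 0.0), subgradient = b - a^T x = 6.0
  y^{k+1} = 1.8 + 0.1*6.0 = 2.4
Dual objective at y_4 = 2.4: reduced costs (8.2, 11.6), box minimizer x = (0.0, 0.0)
g(y_4) = b*y + (c1 - a1*y)*x1 + (c2 - a2*y)*x2 = 6*2.4 + 8.2*0.0 + 11.6*0.0 = 14.4 + 0.0 + 0.0 = 14.4


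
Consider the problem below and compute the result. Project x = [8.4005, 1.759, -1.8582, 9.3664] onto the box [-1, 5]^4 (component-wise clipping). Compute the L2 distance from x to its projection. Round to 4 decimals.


Project each component onto [-1, 5].
clip(8.4005) = 5.0, clip(1.759) = 1.759, clip(-1.8582) = -1.0, clip(9.3664) = 5.0
Projection = [5.0, 1.759, -1.0, 5.0]
Squared diffs: [11.5634, 0.0, 0.7365, 19.0654]
Distance = sqrt(31.3653) = 5.6005


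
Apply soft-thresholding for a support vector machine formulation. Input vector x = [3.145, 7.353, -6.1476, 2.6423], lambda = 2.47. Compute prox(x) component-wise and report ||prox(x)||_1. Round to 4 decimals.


Soft-thresholding with lambda = 2.47:
prox(3.145) = sign(3.145)*max(|3.145| - 2.47, 0) = 0.675
prox(7.353) = sign(7.353)*max(|7.353| - 2.47, 0) = 4.883
prox(-6.1476) = sign(-6.1476)*max(|-6.1476| - 2.47, 0) = -3.6776
prox(2.6423) = sign(2.6423)*max(|2.6423| - 2.47, 0) = 0.1723
prox(x) = [0.675, 4.883, -3.6776, 0.1723]
||prox(x)||_1 = 0.675 + 4.883 + 3.6776 + 0.1723 = 9.4079


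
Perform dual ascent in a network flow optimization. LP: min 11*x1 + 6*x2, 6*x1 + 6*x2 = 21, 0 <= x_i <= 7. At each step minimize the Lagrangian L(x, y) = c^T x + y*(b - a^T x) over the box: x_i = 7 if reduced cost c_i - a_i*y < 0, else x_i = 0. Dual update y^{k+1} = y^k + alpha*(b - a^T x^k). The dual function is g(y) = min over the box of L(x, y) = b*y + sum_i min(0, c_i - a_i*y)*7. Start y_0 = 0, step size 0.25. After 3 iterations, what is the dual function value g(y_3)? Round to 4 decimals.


Dual ascent for LP: min 11*x1 + 6*x2, 6*x1 + 6*x2 = 21, 0 <= x_i <= 7
Step 1: y^k = 0.0, reduced costs: (11.0, 6.0)
  x^k = (0.0, 0.0), subgradient = b - a^T x = 21.0
  y^{k+1} = 0.0 + 0.25*21.0 = 5.25
Step 2: y^k = 5.25, reduced costs: (-20.5, -25.5)
  x^k = (7.0, 7.0), subgradient = b - a^T x = -63.0
  y^{k+1} = 5.25 + 0.25*-63.0 = -10.5
Step 3: y^k = -10.5, reduced costs: (74.0, 69.0)
  x^k = (0.0, 0.0), subgradient = b - a^T x = 21.0
  y^{k+1} = -10.5 + 0.25*21.0 = -5.25
Dual objective at y_3 = -5.25: reduced costs (42.5, 37.5), box minimizer x = (0.0, 0.0)
g(y_3) = b*y + (c1 - a1*y)*x1 + (c2 - a2*y)*x2 = 21*(-5.25) + 42.5*0.0 + 37.5*0.0 = -110.25 + 0.0 + 0.0 = -110.25
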